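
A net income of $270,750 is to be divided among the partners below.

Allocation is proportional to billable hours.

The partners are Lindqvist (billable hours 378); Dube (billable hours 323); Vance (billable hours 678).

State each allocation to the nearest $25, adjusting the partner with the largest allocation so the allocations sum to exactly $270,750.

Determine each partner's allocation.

Total billable hours = 1,379.
Proportional shares: Lindqvist 378/1,379 × $270,750 = 74,215.74; Dube 323/1,379 × $270,750 = 63,417.15; Vance 678/1,379 × $270,750 = 133,117.11.
At nearest $25: Lindqvist $74,225; Dube $63,425; Vance $133,125. Sum = $270,775.
Difference $270,750 − $270,775 = −$25 applied to largest allocation (Vance): Vance becomes $133,100.

Lindqvist: $74,225 · Dube: $63,425 · Vance: $133,100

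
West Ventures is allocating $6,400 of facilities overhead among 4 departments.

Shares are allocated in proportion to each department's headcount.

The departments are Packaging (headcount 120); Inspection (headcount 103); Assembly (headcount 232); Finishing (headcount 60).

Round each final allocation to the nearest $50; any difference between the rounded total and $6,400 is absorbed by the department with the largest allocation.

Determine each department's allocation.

Packaging: $1,500; Inspection: $1,300; Assembly: $2,850; Finishing: $750

Headcount total: 515.
Unrounded shares: Packaging 120/515 × $6,400 = 1,491.26; Inspection 103/515 × $6,400 = 1,280.00; Assembly 232/515 × $6,400 = 2,883.11; Finishing 60/515 × $6,400 = 745.63.
Rounded to nearest $50: Packaging $1,500; Inspection $1,300; Assembly $2,900; Finishing $750. Sum = $6,450.
Difference $6,400 − $6,450 = −$50 applied to largest allocation (Assembly): Assembly becomes $2,850.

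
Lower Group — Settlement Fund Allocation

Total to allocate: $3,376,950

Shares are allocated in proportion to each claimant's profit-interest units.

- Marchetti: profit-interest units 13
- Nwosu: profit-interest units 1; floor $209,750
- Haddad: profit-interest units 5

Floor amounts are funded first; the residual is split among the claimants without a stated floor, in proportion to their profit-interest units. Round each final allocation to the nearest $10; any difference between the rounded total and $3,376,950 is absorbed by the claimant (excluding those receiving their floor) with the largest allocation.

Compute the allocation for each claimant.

Fund the minimums — Nwosu $209,750. Remaining pool $3,167,200.
Remaining pool split over remaining profit-interest units 18: Marchetti 2,287,422.22 → $2,287,420; Haddad 879,777.78 → $879,780.

Marchetti: $2,287,420 | Nwosu: $209,750 | Haddad: $879,780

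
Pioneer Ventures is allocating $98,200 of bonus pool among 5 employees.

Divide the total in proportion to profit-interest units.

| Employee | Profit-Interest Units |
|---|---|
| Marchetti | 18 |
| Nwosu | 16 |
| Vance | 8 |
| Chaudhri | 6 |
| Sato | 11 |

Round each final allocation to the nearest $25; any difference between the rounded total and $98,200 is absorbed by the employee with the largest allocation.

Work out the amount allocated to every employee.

Sum of profit-interest units: 59.
Proportional shares: Marchetti 18/59 × $98,200 = 29,959.32; Nwosu 16/59 × $98,200 = 26,630.51; Vance 8/59 × $98,200 = 13,315.25; Chaudhri 6/59 × $98,200 = 9,986.44; Sato 11/59 × $98,200 = 18,308.47.
After rounding ($25): Marchetti $29,950; Nwosu $26,625; Vance $13,325; Chaudhri $9,975; Sato $18,300. Sum = $98,175.
Difference $98,200 − $98,175 = +$25 applied to largest allocation (Marchetti): Marchetti becomes $29,975.

Marchetti: $29,975 | Nwosu: $26,625 | Vance: $13,325 | Chaudhri: $9,975 | Sato: $18,300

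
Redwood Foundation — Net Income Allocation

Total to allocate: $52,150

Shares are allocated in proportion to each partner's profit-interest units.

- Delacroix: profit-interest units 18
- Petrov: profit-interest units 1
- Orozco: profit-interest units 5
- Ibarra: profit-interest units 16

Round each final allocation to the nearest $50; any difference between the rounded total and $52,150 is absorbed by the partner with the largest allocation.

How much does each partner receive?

Delacroix: $23,500 · Petrov: $1,300 · Orozco: $6,500 · Ibarra: $20,850

Sum of profit-interest units: 40.
Proportional shares: Delacroix 18/40 × $52,150 = 23,467.50; Petrov 1/40 × $52,150 = 1,303.75; Orozco 5/40 × $52,150 = 6,518.75; Ibarra 16/40 × $52,150 = 20,860.00.
After rounding ($50): Delacroix $23,450; Petrov $1,300; Orozco $6,500; Ibarra $20,850. Sum = $52,100.
Difference $52,150 − $52,100 = +$50 applied to largest allocation (Delacroix): Delacroix becomes $23,500.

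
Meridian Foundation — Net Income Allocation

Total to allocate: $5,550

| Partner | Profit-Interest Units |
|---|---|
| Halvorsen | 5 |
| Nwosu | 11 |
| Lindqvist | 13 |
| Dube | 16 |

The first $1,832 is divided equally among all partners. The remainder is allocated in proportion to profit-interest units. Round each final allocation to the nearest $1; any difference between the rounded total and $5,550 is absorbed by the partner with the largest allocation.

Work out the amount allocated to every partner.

$1,832 shared equally gives $458 per partner.
Remainder $3,718 by profit-interest units (total 45): Halvorsen 413.11 → $413; Nwosu 908.84 → $909; Lindqvist 1,074.09 → $1,074; Dube 1,321.96 → $1,322.
Totals: Halvorsen $458 + $413 = $871; Nwosu $458 + $909 = $1,367; Lindqvist $458 + $1,074 = $1,532; Dube $458 + $1,322 = $1,780.

Halvorsen: $871 | Nwosu: $1,367 | Lindqvist: $1,532 | Dube: $1,780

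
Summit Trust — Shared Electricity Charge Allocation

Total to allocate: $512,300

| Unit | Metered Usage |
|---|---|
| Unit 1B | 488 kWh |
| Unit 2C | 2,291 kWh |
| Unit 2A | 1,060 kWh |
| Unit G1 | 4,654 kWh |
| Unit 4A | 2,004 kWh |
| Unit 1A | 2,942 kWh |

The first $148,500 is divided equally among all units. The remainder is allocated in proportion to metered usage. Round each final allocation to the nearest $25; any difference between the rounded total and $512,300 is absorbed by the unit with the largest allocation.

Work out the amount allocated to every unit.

$148,500 shared equally gives $24,750 per unit.
Remainder $363,800 by metered usage (total 13,439): Unit 1B 13,210.39 → $13,200; Unit 2C 62,018.44 → $62,025; Unit 2A 28,694.69 → $28,700; Unit G1 125,985.95 → $125,975; Unit 4A 54,249.21 → $54,250; Unit 1A 79,641.31 → $79,650.
Totals: Unit 1B $24,750 + $13,200 = $37,950; Unit 2C $24,750 + $62,025 = $86,775; Unit 2A $24,750 + $28,700 = $53,450; Unit G1 $24,750 + $125,975 = $150,725; Unit 4A $24,750 + $54,250 = $79,000; Unit 1A $24,750 + $79,650 = $104,400.

Unit 1B: $37,950 | Unit 2C: $86,775 | Unit 2A: $53,450 | Unit G1: $150,725 | Unit 4A: $79,000 | Unit 1A: $104,400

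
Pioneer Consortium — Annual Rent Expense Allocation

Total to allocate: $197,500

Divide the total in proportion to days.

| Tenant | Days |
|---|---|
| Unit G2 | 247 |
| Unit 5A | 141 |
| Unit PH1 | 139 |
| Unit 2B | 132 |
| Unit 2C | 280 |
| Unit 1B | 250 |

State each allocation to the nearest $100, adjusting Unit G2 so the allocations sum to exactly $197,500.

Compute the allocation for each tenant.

Total days = 1,189.
Pro-rata amounts: Unit G2 247/1,189 × $197,500 = 41,028.17; Unit 5A 141/1,189 × $197,500 = 23,420.94; Unit PH1 139/1,189 × $197,500 = 23,088.73; Unit 2B 132/1,189 × $197,500 = 21,925.99; Unit 2C 280/1,189 × $197,500 = 46,509.67; Unit 1B 250/1,189 × $197,500 = 41,526.49.
After rounding ($100): Unit G2 $41,000; Unit 5A $23,400; Unit PH1 $23,100; Unit 2B $21,900; Unit 2C $46,500; Unit 1B $41,500. Sum = $197,400.
Difference $197,500 − $197,400 = +$100 applied to Unit G2: Unit G2 becomes $41,100.

Unit G2: $41,100 · Unit 5A: $23,400 · Unit PH1: $23,100 · Unit 2B: $21,900 · Unit 2C: $46,500 · Unit 1B: $41,500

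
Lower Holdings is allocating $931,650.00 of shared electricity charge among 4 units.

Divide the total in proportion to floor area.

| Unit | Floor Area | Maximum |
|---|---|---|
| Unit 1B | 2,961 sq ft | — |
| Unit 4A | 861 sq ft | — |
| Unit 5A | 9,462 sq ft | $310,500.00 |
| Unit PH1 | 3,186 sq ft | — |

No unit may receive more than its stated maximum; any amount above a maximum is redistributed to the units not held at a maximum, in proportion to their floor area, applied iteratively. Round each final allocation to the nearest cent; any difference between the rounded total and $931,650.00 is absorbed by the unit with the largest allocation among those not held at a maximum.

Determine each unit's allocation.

Total floor area = 16,470.
Pro-rata shares before constraints: Unit 1B 167,493.3607; Unit 4A 48,703.7432; Unit 5A 535,232.0765; Unit PH1 180,220.8197.
Cap binds for Unit 5A ($310,500.00); residual $621,150.00 reallocated over remaining floor area 7,008.
Remaining shares: Unit 1B 262,446.5111 → $262,446.51; Unit 4A 76,314.2337 → $76,314.23; Unit PH1 282,389.2551 → $282,389.26.

Unit 1B: $262,446.51 · Unit 4A: $76,314.23 · Unit 5A: $310,500.00 · Unit PH1: $282,389.26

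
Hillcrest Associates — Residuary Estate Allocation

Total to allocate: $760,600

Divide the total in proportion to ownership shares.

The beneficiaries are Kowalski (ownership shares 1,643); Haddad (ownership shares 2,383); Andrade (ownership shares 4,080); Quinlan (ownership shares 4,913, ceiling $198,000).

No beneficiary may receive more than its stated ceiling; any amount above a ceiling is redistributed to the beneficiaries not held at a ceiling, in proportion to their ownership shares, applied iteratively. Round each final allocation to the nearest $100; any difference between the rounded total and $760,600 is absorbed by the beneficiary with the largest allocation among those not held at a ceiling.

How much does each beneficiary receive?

Total ownership shares = 13,019.
Unconstrained shares: Kowalski 95,987.85; Haddad 139,220.35; Andrade 238,363.01; Quinlan 287,028.79.
Capped: Quinlan ($198,000); balance $562,600 reallocated over remaining ownership shares 8,106.
Shares after redistribution: Kowalski 114,033.04 → $114,000; Haddad 165,393.02 → $165,400; Andrade 283,173.95 → $283,200.

Kowalski: $114,000 · Haddad: $165,400 · Andrade: $283,200 · Quinlan: $198,000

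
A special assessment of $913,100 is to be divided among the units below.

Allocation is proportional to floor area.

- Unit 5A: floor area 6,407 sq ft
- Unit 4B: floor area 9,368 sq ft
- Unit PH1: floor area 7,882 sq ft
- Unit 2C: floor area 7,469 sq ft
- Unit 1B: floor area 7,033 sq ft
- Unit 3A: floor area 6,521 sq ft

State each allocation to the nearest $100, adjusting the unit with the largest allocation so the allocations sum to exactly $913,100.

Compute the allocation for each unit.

Total floor area = 44,680.
Proportional shares: Unit 5A 6,407/44,680 × $913,100 = 130,936.25; Unit 4B 9,368/44,680 × $913,100 = 191,448.54; Unit PH1 7,882/44,680 × $913,100 = 161,080.00; Unit 2C 7,469/44,680 × $913,100 = 152,639.75; Unit 1B 7,033/44,680 × $913,100 = 143,729.46; Unit 3A 6,521/44,680 × $913,100 = 133,266.00.
Rounded to nearest $100: Unit 5A $130,900; Unit 4B $191,400; Unit PH1 $161,100; Unit 2C $152,600; Unit 1B $143,700; Unit 3A $133,300. Sum = $913,000.
Difference $913,100 − $913,000 = +$100 applied to largest allocation (Unit 4B): Unit 4B becomes $191,500.

Unit 5A: $130,900 | Unit 4B: $191,500 | Unit PH1: $161,100 | Unit 2C: $152,600 | Unit 1B: $143,700 | Unit 3A: $133,300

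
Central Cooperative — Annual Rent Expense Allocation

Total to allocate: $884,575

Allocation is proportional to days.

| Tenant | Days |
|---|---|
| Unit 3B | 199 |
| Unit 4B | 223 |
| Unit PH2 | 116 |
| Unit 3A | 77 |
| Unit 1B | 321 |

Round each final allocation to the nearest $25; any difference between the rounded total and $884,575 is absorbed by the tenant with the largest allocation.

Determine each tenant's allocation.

Sum of days: 936.
Raw shares: Unit 3B 199/936 × $884,575 = 188,066.69; Unit 4B 223/936 × $884,575 = 210,748.10; Unit PH2 116/936 × $884,575 = 109,626.82; Unit 3A 77/936 × $884,575 = 72,769.52; Unit 1B 321/936 × $884,575 = 303,363.86.
At nearest $25: Unit 3B $188,075; Unit 4B $210,750; Unit PH2 $109,625; Unit 3A $72,775; Unit 1B $303,375. Sum = $884,600.
Difference $884,575 − $884,600 = −$25 applied to largest allocation (Unit 1B): Unit 1B becomes $303,350.

Unit 3B: $188,075 · Unit 4B: $210,750 · Unit PH2: $109,625 · Unit 3A: $72,775 · Unit 1B: $303,350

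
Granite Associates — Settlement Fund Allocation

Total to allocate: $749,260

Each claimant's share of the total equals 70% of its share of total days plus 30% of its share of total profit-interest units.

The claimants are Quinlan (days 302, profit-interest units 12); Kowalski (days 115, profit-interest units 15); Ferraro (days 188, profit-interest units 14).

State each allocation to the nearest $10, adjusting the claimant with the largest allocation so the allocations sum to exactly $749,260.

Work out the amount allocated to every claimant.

Totals — days 605, profit-interest units 41.
Combined weights (70% days + 30% profit-interest units): Quinlan 0.4372; Kowalski 0.2428; Ferraro 0.3200.
Raw shares: Quinlan 327,596.23; Kowalski 181,930.78; Ferraro 239,732.99.
After rounding ($10): Quinlan $327,600; Kowalski $181,930; Ferraro $239,730. Sum = $749,260.
No rounding difference to absorb.

Quinlan: $327,600 · Kowalski: $181,930 · Ferraro: $239,730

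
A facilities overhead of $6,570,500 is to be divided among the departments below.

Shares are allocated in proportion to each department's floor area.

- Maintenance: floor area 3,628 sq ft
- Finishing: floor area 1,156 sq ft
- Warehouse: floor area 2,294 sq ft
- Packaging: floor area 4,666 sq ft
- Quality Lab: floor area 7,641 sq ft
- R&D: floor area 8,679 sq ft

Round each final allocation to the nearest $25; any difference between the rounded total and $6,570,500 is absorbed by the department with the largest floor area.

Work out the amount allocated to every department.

Floor area total: 28,064.
Unrounded shares: Maintenance 3,628/28,064 × $6,570,500 = 849,407.57; Finishing 1,156/28,064 × $6,570,500 = 270,649.16; Warehouse 2,294/28,064 × $6,570,500 = 537,084.06; Packaging 4,666/28,064 × $6,570,500 = 1,092,429.91; Quality Lab 7,641/28,064 × $6,570,500 = 1,788,953.48; R&D 8,679/28,064 × $6,570,500 = 2,031,975.82.
After rounding ($25): Maintenance $849,400; Finishing $270,650; Warehouse $537,075; Packaging $1,092,425; Quality Lab $1,788,950; R&D $2,031,975. Sum = $6,570,475.
Difference $6,570,500 − $6,570,475 = +$25 applied to largest floor area (R&D): R&D becomes $2,032,000.

Maintenance: $849,400 | Finishing: $270,650 | Warehouse: $537,075 | Packaging: $1,092,425 | Quality Lab: $1,788,950 | R&D: $2,032,000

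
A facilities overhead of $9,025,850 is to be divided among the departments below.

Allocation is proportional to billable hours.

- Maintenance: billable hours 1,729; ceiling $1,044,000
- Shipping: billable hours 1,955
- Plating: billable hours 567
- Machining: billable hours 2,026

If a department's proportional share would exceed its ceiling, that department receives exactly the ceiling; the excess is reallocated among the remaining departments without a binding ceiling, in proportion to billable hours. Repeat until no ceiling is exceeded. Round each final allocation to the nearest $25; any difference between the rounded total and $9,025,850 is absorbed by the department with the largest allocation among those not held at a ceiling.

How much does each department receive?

Maintenance: $1,044,000; Shipping: $3,431,075; Plating: $995,100; Machining: $3,555,675

Total billable hours = 6,277.
Pro-rata shares before constraints: Maintenance 2,486,170.89; Shipping 2,811,141.75; Plating 815,303.00; Machining 2,913,234.36.
Held at cap: Maintenance ($1,044,000); residual $7,981,850 reallocated over remaining billable hours 4,548.
Remaining shares: Shipping 3,431,072.28 → $3,431,075; Plating 995,098.71 → $995,100; Machining 3,555,679.00 → $3,555,675.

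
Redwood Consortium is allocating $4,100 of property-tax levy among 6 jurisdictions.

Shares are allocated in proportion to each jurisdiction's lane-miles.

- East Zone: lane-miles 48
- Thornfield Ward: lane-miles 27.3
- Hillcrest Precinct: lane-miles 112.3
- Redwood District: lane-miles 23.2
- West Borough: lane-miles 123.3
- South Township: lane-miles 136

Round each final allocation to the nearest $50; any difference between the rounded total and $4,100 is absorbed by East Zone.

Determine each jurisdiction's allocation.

Total lane-miles = 470.1.
Unrounded shares: East Zone 48/470.1 × $4,100 = 418.63; Thornfield Ward 27.3/470.1 × $4,100 = 238.10; Hillcrest Precinct 112.3/470.1 × $4,100 = 979.43; Redwood District 23.2/470.1 × $4,100 = 202.34; West Borough 123.3/470.1 × $4,100 = 1,075.37; South Township 136/470.1 × $4,100 = 1,186.13.
Rounded to nearest $50: East Zone $400; Thornfield Ward $250; Hillcrest Precinct $1,000; Redwood District $200; West Borough $1,100; South Township $1,200. Sum = $4,150.
Difference $4,100 − $4,150 = −$50 applied to East Zone: East Zone becomes $350.

East Zone: $350; Thornfield Ward: $250; Hillcrest Precinct: $1,000; Redwood District: $200; West Borough: $1,100; South Township: $1,200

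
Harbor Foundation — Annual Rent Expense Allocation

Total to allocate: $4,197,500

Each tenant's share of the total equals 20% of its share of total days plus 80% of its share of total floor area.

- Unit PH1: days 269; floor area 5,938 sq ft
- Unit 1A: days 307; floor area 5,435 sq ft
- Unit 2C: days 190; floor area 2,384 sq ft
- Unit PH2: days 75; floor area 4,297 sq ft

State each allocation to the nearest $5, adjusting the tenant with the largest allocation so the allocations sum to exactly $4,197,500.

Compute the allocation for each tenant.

Unit PH1: $1,372,970; Unit 1A: $1,317,350; Unit 2C: $633,080; Unit PH2: $874,100

Totals — days 841, floor area 18,054.
Combined weights (20% days + 80% floor area): Unit PH1 0.3271; Unit 1A 0.3138; Unit 2C 0.1508; Unit PH2 0.2082.
Unrounded shares: Unit PH1 1,372,973.74; Unit 1A 1,317,349.19; Unit 2C 633,079.31; Unit PH2 874,097.76.
After rounding ($5): Unit PH1 $1,372,975; Unit 1A $1,317,350; Unit 2C $633,080; Unit PH2 $874,100. Sum = $4,197,505.
Difference $4,197,500 − $4,197,505 = −$5 applied to largest allocation (Unit PH1): Unit PH1 becomes $1,372,970.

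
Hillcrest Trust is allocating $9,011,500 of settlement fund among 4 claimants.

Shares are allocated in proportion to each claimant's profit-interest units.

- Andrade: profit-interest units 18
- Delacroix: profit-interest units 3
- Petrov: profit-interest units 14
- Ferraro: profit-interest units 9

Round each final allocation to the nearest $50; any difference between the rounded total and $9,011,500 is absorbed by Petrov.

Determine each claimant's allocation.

Andrade: $3,686,500 | Delacroix: $614,400 | Petrov: $2,867,350 | Ferraro: $1,843,250

Sum of profit-interest units: 44.
Raw shares: Andrade 18/44 × $9,011,500 = 3,686,522.73; Delacroix 3/44 × $9,011,500 = 614,420.45; Petrov 14/44 × $9,011,500 = 2,867,295.45; Ferraro 9/44 × $9,011,500 = 1,843,261.36.
After rounding ($50): Andrade $3,686,500; Delacroix $614,400; Petrov $2,867,300; Ferraro $1,843,250. Sum = $9,011,450.
Difference $9,011,500 − $9,011,450 = +$50 applied to Petrov: Petrov becomes $2,867,350.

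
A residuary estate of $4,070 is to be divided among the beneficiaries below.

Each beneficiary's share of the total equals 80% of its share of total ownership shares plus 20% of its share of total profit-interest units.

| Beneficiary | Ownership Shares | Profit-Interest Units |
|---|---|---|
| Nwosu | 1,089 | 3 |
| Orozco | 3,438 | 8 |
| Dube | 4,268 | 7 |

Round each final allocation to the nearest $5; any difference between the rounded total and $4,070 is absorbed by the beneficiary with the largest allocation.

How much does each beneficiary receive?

Nwosu: $540; Orozco: $1,635; Dube: $1,895

Totals — ownership shares 8,795, profit-interest units 18.
Combined weights (80% ownership shares + 20% profit-interest units): Nwosu 0.1324; Orozco 0.4016; Dube 0.4660.
Proportional shares: Nwosu 538.83; Orozco 1,634.56; Dube 1,896.61.
At nearest $5: Nwosu $540; Orozco $1,635; Dube $1,895. Sum = $4,070.
No rounding difference to absorb.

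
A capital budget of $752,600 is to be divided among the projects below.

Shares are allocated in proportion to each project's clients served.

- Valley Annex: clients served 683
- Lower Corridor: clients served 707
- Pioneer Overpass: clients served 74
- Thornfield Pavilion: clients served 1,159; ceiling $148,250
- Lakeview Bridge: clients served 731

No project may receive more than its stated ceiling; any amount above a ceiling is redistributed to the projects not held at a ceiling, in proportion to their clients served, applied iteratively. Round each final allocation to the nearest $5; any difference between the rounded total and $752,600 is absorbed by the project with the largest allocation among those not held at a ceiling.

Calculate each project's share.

Total clients served = 3,354.
Proportional shares (ignoring caps): Valley Annex 153,257.54; Lower Corridor 158,642.87; Pioneer Overpass 16,604.77; Thornfield Pavilion 260,066.61; Lakeview Bridge 164,028.21.
Capped: Thornfield Pavilion ($148,250); remaining pool $604,350 reallocated over remaining clients served 2,195.
Redistributed shares: Valley Annex 188,050.59 → $188,050; Lower Corridor 194,658.52 → $194,660; Pioneer Overpass 20,374.44 → $20,375; Lakeview Bridge 201,266.45 → $201,265.

Valley Annex: $188,050 · Lower Corridor: $194,660 · Pioneer Overpass: $20,375 · Thornfield Pavilion: $148,250 · Lakeview Bridge: $201,265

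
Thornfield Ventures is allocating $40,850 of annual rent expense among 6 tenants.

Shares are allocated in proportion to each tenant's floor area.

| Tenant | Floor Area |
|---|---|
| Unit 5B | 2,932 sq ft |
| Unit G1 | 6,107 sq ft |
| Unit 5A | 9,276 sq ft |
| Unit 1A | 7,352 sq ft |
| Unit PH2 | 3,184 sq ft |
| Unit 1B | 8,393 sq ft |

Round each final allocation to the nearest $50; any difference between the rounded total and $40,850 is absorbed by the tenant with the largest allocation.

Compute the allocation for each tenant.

Sum of floor area: 37,244.
Raw shares: Unit 5B 2,932/37,244 × $40,850 = 3,215.88; Unit G1 6,107/37,244 × $40,850 = 6,698.29; Unit 5A 9,276/37,244 × $40,850 = 10,174.11; Unit 1A 7,352/37,244 × $40,850 = 8,063.83; Unit PH2 3,184/37,244 × $40,850 = 3,492.28; Unit 1B 8,393/37,244 × $40,850 = 9,205.62.
At nearest $50: Unit 5B $3,200; Unit G1 $6,700; Unit 5A $10,150; Unit 1A $8,050; Unit PH2 $3,500; Unit 1B $9,200. Sum = $40,800.
Difference $40,850 − $40,800 = +$50 applied to largest allocation (Unit 5A): Unit 5A becomes $10,200.

Unit 5B: $3,200; Unit G1: $6,700; Unit 5A: $10,200; Unit 1A: $8,050; Unit PH2: $3,500; Unit 1B: $9,200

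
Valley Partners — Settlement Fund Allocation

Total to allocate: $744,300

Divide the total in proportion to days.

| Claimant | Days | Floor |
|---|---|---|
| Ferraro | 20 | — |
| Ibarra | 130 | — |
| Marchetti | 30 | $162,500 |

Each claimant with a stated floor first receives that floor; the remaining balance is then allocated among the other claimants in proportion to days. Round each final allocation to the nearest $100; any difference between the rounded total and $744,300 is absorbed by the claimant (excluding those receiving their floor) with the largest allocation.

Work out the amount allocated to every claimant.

Ferraro: $77,600 | Ibarra: $504,200 | Marchetti: $162,500

Guaranteed amounts: Marchetti $162,500. Residual $581,800.
Residual split over remaining days 150: Ferraro 77,573.33 → $77,600; Ibarra 504,226.67 → $504,200.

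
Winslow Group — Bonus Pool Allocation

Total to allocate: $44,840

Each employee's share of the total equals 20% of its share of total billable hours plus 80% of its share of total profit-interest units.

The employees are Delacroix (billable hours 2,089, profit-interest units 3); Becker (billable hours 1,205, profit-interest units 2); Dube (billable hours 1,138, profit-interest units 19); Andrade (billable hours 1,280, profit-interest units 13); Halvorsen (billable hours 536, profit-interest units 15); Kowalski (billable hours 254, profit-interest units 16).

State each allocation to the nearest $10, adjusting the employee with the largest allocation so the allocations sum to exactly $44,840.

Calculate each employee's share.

Delacroix: $4,460 · Becker: $2,720 · Dube: $11,600 · Andrade: $8,620 · Halvorsen: $8,650 · Kowalski: $8,790

Totals — billable hours 6,502, profit-interest units 68.
Composite weights (20% billable hours + 80% profit-interest units): Delacroix 0.0996; Becker 0.0606; Dube 0.2585; Andrade 0.1923; Halvorsen 0.1930; Kowalski 0.1960.
Raw shares: Delacroix 4,463.88; Becker 2,717.08; Dube 11,592.67; Andrade 8,623.35; Halvorsen 8,652.23; Kowalski 8,790.80.
Rounded to nearest $10: Delacroix $4,460; Becker $2,720; Dube $11,590; Andrade $8,620; Halvorsen $8,650; Kowalski $8,790. Sum = $44,830.
Difference $44,840 − $44,830 = +$10 applied to largest allocation (Dube): Dube becomes $11,600.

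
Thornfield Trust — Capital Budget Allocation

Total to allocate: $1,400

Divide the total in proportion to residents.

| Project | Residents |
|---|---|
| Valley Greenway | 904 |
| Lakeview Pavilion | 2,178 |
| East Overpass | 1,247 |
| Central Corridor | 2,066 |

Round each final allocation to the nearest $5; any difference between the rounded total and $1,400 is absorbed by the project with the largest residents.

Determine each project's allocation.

Valley Greenway: $200 · Lakeview Pavilion: $475 · East Overpass: $275 · Central Corridor: $450

Total residents = 904 + 2,178 + 1,247 + 2,066 = 6,395.
Raw shares: Valley Greenway 197.90; Lakeview Pavilion 476.81; East Overpass 272.99; Central Corridor 452.29.
After rounding ($5): Valley Greenway $200; Lakeview Pavilion $475; East Overpass $275; Central Corridor $450. Sum = $1,400.
Sum already equals the total — no adjustment.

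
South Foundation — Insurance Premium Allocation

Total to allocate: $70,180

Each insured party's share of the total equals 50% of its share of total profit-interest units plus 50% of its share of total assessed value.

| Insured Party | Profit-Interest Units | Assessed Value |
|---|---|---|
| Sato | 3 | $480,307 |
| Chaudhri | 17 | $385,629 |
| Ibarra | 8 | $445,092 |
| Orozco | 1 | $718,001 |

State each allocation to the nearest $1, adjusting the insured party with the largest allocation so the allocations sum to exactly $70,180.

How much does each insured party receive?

Totals — profit-interest units 29, assessed value 2,029,029.
Combined weights (50% profit-interest units + 50% assessed value): Sato 0.1701; Chaudhri 0.3881; Ibarra 0.2476; Orozco 0.1942.
Proportional shares: Sato 11,936.42; Chaudhri 27,239.06; Ibarra 17,377.42; Orozco 13,627.10.
At nearest $1: Sato $11,936; Chaudhri $27,239; Ibarra $17,377; Orozco $13,627. Sum = $70,179.
Difference $70,180 − $70,179 = +$1 applied to largest allocation (Chaudhri): Chaudhri becomes $27,240.

Sato: $11,936 | Chaudhri: $27,240 | Ibarra: $17,377 | Orozco: $13,627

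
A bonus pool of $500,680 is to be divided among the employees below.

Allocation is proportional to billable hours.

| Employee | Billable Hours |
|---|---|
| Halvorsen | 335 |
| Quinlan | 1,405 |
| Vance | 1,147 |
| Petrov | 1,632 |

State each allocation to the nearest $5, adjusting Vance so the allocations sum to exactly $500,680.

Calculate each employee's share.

Halvorsen: $37,115 · Quinlan: $155,665 · Vance: $127,085 · Petrov: $180,815

Sum of billable hours: 4,519.
Proportional shares: Halvorsen 335/4,519 × $500,680 = 37,116.13; Quinlan 1,405/4,519 × $500,680 = 155,666.17; Vance 1,147/4,519 × $500,680 = 127,081.20; Petrov 1,632/4,519 × $500,680 = 180,816.50.
At nearest $5: Halvorsen $37,115; Quinlan $155,665; Vance $127,080; Petrov $180,815. Sum = $500,675.
Difference $500,680 − $500,675 = +$5 applied to Vance: Vance becomes $127,085.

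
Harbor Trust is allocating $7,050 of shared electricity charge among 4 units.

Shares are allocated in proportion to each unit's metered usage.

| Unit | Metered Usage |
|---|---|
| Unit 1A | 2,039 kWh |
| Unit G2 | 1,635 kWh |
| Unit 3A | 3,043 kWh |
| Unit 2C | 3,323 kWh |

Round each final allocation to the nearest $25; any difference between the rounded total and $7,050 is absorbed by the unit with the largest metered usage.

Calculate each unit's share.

Combined metered usage = 10,040.
Raw shares: Unit 1A 2,039/10,040 × $7,050 = 1,431.77; Unit G2 1,635/10,040 × $7,050 = 1,148.08; Unit 3A 3,043/10,040 × $7,050 = 2,136.77; Unit 2C 3,323/10,040 × $7,050 = 2,333.38.
Rounded to nearest $25: Unit 1A $1,425; Unit G2 $1,150; Unit 3A $2,125; Unit 2C $2,325. Sum = $7,025.
Difference $7,050 − $7,025 = +$25 applied to largest metered usage (Unit 2C): Unit 2C becomes $2,350.

Unit 1A: $1,425 | Unit G2: $1,150 | Unit 3A: $2,125 | Unit 2C: $2,350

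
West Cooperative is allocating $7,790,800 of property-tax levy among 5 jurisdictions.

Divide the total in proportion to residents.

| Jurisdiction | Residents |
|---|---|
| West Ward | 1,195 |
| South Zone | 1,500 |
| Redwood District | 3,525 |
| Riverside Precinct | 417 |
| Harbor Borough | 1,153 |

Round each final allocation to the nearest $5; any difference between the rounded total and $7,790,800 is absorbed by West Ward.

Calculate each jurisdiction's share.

Sum of residents: 7,790.
Pro-rata amounts: West Ward 1,195/7,790 × $7,790,800 = 1,195,122.72; South Zone 1,500/7,790 × $7,790,800 = 1,500,154.04; Redwood District 3,525/7,790 × $7,790,800 = 3,525,362.00; Riverside Precinct 417/7,790 × $7,790,800 = 417,042.82; Harbor Borough 1,153/7,790 × $7,790,800 = 1,153,118.41.
At nearest $5: West Ward $1,195,125; South Zone $1,500,155; Redwood District $3,525,360; Riverside Precinct $417,045; Harbor Borough $1,153,120. Sum = $7,790,805.
Difference $7,790,800 − $7,790,805 = −$5 applied to West Ward: West Ward becomes $1,195,120.

West Ward: $1,195,120 · South Zone: $1,500,155 · Redwood District: $3,525,360 · Riverside Precinct: $417,045 · Harbor Borough: $1,153,120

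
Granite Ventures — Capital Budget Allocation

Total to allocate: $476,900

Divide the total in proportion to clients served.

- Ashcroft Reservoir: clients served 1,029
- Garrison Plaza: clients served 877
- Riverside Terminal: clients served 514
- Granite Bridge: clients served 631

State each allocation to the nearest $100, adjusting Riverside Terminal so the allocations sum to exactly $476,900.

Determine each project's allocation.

Ashcroft Reservoir: $160,800; Garrison Plaza: $137,100; Riverside Terminal: $80,400; Granite Bridge: $98,600

Total clients served = 3,051.
Unrounded shares: Ashcroft Reservoir 1,029/3,051 × $476,900 = 160,842.38; Garrison Plaza 877/3,051 × $476,900 = 137,083.35; Riverside Terminal 514/3,051 × $476,900 = 80,343.04; Granite Bridge 631/3,051 × $476,900 = 98,631.24.
Rounded to nearest $100: Ashcroft Reservoir $160,800; Garrison Plaza $137,100; Riverside Terminal $80,300; Granite Bridge $98,600. Sum = $476,800.
Difference $476,900 − $476,800 = +$100 applied to Riverside Terminal: Riverside Terminal becomes $80,400.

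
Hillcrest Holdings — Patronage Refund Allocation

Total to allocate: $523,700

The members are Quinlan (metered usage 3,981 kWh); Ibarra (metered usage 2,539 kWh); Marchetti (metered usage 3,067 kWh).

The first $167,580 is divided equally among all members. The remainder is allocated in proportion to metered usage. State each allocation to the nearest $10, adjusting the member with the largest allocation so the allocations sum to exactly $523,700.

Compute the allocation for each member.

Quinlan: $203,740 | Ibarra: $150,170 | Marchetti: $169,790

Equal tier: $167,580 ÷ 3 = $55,860 apiece.
Remainder $356,120 by metered usage (total 9,587): Quinlan 147,878.76 → $147,880; Ibarra 94,314.04 → $94,310; Marchetti 113,927.20 → $113,930.
Totals: Quinlan $55,860 + $147,880 = $203,740; Ibarra $55,860 + $94,310 = $150,170; Marchetti $55,860 + $113,930 = $169,790.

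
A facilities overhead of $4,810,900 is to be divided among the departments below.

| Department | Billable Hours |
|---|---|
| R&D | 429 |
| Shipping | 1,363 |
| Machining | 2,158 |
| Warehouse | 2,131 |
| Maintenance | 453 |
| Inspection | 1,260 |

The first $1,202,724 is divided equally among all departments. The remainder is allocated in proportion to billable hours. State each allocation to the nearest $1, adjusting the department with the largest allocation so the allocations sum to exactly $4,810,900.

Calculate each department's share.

$1,202,724 shared equally gives $200,454 per department.
Remainder $3,608,176 by billable hours (total 7,794): R&D 198,602.45 → $198,602; Shipping 630,991.00 → $630,991; Machining 999,030.51 → $999,031; Warehouse 986,531.06 → $986,531; Maintenance 209,713.08 → $209,713; Inspection 583,307.90 → $583,308.
Totals: R&D $200,454 + $198,602 = $399,056; Shipping $200,454 + $630,991 = $831,445; Machining $200,454 + $999,031 = $1,199,485; Warehouse $200,454 + $986,531 = $1,186,985; Maintenance $200,454 + $209,713 = $410,167; Inspection $200,454 + $583,308 = $783,762.

R&D: $399,056 | Shipping: $831,445 | Machining: $1,199,485 | Warehouse: $1,186,985 | Maintenance: $410,167 | Inspection: $783,762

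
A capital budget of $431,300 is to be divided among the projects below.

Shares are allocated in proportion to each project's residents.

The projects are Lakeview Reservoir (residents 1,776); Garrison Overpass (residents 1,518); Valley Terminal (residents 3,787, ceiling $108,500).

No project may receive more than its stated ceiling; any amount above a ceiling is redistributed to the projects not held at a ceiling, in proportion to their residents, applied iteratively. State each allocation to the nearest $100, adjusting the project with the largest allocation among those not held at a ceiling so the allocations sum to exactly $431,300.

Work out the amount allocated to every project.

Combined residents = 7,081.
Proportional shares (ignoring caps): Lakeview Reservoir 108,175.23; Garrison Overpass 92,460.58; Valley Terminal 230,664.19.
Held at cap: Valley Terminal ($108,500); residual $322,800 reallocated over remaining residents 3,294.
Redistributed shares: Lakeview Reservoir 174,041.53 → $174,000; Garrison Overpass 148,758.47 → $148,800.

Lakeview Reservoir: $174,000 | Garrison Overpass: $148,800 | Valley Terminal: $108,500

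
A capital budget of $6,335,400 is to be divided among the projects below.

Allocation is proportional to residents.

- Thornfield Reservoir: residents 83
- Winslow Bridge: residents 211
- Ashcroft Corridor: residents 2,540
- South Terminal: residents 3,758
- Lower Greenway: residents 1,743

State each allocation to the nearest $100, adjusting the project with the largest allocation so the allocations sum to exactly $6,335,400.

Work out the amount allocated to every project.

Thornfield Reservoir: $63,100 | Winslow Bridge: $160,400 | Ashcroft Corridor: $1,930,600 | South Terminal: $2,856,500 | Lower Greenway: $1,324,800

Sum of residents: 8,335.
Proportional shares: Thornfield Reservoir 83/8,335 × $6,335,400 = 63,087.97; Winslow Bridge 211/8,335 × $6,335,400 = 160,380.25; Ashcroft Corridor 2,540/8,335 × $6,335,400 = 1,930,643.79; South Terminal 3,758/8,335 × $6,335,400 = 2,856,440.70; Lower Greenway 1,743/8,335 × $6,335,400 = 1,324,847.29.
At nearest $100: Thornfield Reservoir $63,100; Winslow Bridge $160,400; Ashcroft Corridor $1,930,600; South Terminal $2,856,400; Lower Greenway $1,324,800. Sum = $6,335,300.
Difference $6,335,400 − $6,335,300 = +$100 applied to largest allocation (South Terminal): South Terminal becomes $2,856,500.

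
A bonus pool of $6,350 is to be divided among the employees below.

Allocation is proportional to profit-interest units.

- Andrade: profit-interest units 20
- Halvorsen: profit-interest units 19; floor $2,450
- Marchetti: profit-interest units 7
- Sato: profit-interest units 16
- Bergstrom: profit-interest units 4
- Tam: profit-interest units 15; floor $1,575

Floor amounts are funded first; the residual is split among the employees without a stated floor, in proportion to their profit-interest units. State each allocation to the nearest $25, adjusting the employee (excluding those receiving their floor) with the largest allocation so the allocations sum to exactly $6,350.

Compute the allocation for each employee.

Andrade: $975 | Halvorsen: $2,450 | Marchetti: $350 | Sato: $800 | Bergstrom: $200 | Tam: $1,575

Guaranteed amounts: Halvorsen $2,450; Tam $1,575. Remaining pool $2,325.
Remaining pool split over remaining profit-interest units 47: Andrade 989.36 → $1,000; Marchetti 346.28 → $350; Sato 791.49 → $800; Bergstrom 197.87 → $200.
Rounding difference −$25 applied to Andrade → $975.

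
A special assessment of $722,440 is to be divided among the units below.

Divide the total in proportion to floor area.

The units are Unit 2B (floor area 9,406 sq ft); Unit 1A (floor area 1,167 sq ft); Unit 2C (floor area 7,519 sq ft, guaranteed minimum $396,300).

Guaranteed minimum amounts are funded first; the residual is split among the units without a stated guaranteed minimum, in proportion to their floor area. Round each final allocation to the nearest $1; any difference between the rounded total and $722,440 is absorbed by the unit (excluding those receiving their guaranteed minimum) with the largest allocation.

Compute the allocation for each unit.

Fund the minimums — Unit 2C $396,300. Remaining pool $326,140.
Remaining pool split over remaining floor area 10,573: Unit 2B 290,142.14 → $290,142; Unit 1A 35,997.86 → $35,998.

Unit 2B: $290,142 | Unit 1A: $35,998 | Unit 2C: $396,300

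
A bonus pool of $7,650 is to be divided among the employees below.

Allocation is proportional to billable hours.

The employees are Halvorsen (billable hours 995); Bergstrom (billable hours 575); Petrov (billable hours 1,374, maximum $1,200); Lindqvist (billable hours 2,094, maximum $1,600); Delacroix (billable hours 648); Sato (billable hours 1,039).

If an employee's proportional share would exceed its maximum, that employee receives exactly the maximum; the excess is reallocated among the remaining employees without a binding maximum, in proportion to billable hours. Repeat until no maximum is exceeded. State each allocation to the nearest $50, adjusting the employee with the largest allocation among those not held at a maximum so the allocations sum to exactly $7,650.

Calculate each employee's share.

Total billable hours = 6,725.
Unconstrained shares: Halvorsen 1,131.86; Bergstrom 654.09; Petrov 1,562.99; Lindqvist 2,382.02; Delacroix 737.13; Sato 1,181.91.
Cap binds for Petrov ($1,200), Lindqvist ($1,600); remaining pool $4,850 reallocated over remaining billable hours 3,257.
Redistributed shares: Halvorsen 1,481.65 → $1,500; Bergstrom 856.23 → $850; Delacroix 964.94 → $950; Sato 1,547.18 → $1,550.

Halvorsen: $1,500 | Bergstrom: $850 | Petrov: $1,200 | Lindqvist: $1,600 | Delacroix: $950 | Sato: $1,550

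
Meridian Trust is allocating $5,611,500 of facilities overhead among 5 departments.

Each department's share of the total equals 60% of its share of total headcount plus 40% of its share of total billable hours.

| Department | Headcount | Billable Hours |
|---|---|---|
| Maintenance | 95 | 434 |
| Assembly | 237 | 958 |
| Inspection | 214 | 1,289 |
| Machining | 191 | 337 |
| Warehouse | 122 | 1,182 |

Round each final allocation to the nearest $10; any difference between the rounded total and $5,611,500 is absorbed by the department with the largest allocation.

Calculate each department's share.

Maintenance: $604,300 | Assembly: $1,440,920 | Inspection: $1,527,660 | Machining: $928,740 | Warehouse: $1,109,880

Totals — headcount 859, billable hours 4,200.
Combined weights (60% headcount + 40% billable hours): Maintenance 0.1077; Assembly 0.2568; Inspection 0.2722; Machining 0.1655; Warehouse 0.1978.
Unrounded shares: Maintenance 604,299.97; Assembly 1,440,917.73; Inspection 1,527,663.76; Machining 928,737.93; Warehouse 1,109,880.60.
At nearest $10: Maintenance $604,300; Assembly $1,440,920; Inspection $1,527,660; Machining $928,740; Warehouse $1,109,880. Sum = $5,611,500.
No rounding difference to absorb.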